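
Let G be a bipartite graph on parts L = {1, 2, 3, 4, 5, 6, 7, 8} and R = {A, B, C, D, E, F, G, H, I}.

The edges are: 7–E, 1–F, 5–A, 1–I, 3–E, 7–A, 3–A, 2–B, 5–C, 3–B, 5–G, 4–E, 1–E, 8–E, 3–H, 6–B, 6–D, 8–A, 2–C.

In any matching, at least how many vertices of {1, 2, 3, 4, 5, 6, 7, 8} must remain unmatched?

1

A valid assignment of size 7: 1–F, 2–C, 3–H, 4–E, 5–G, 6–B, 7–A.
The set {4, 7, 8} has only 2 neighbours ({A, E}), so by Hall's theorem at most 7 of the 8 left vertices can be matched.
That matches 7 of the 8, leaving 1 unmatched; no matching can do better.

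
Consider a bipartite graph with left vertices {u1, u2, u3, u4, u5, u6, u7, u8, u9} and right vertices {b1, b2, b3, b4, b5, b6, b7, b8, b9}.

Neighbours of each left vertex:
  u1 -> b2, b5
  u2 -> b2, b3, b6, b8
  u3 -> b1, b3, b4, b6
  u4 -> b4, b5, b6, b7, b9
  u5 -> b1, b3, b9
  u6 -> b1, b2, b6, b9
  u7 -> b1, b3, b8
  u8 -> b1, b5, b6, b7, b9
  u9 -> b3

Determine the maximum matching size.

For example, pair u1-b5, u2-b8, u3-b6, u4-b4, u5-b9, u6-b2, u7-b1, u8-b7, u9-b3.
This saturates every left vertex, so 9 is the maximum.

9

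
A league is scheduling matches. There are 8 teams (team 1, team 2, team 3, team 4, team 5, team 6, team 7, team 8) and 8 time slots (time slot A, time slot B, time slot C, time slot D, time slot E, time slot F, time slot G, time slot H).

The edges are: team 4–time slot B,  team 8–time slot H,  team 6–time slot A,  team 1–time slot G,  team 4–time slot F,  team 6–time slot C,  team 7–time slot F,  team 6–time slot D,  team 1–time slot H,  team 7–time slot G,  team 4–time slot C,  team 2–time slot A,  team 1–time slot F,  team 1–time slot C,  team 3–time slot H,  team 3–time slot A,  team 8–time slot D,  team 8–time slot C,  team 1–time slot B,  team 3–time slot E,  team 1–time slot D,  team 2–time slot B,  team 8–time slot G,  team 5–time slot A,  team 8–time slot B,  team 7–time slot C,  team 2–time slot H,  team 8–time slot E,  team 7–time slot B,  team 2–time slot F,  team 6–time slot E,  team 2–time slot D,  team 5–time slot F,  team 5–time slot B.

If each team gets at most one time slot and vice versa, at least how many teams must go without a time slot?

One maximum matching: team 1-time slot H, team 2-time slot D, team 3-time slot E, team 4-time slot F, team 5-time slot B, team 6-time slot A, team 7-time slot G, team 8-time slot C.
All 8 teams are matched, so no larger matching exists.
That matches 8 of the 8, leaving 0 unmatched; no matching can do better.

0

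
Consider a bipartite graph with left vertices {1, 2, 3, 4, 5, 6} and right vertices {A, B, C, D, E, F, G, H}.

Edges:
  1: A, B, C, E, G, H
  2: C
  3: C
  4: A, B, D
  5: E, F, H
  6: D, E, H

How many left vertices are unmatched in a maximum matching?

1

One maximum matching: 1–G, 2–C, 4–B, 5–H, 6–E.
The set {2, 3} has only 1 neighbour ({C}), so by Hall's theorem at most 5 of the 6 left vertices can be matched.
That matches 5 of the 6, leaving 1 unmatched; no matching can do better.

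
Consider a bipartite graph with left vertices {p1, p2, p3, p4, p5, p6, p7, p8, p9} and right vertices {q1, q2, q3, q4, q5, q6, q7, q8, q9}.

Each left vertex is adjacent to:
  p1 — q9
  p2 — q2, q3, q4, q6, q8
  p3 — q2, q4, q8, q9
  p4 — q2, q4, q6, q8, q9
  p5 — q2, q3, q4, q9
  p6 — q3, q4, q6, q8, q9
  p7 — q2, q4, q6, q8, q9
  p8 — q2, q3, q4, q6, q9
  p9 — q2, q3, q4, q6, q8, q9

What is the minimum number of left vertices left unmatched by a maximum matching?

For example, pair p1-q9, p2-q8, p3-q2, p4-q4, p5-q3, p6-q6.
The set {p1, p2, p3, p4, p5, p6, p7, p8, p9} has only 6 neighbours ({q2, q3, q4, q6, q8, q9}), so by Hall's theorem at most 6 of the 9 left vertices can be matched.
That matches 6 of the 9, leaving 3 unmatched; no matching can do better.

3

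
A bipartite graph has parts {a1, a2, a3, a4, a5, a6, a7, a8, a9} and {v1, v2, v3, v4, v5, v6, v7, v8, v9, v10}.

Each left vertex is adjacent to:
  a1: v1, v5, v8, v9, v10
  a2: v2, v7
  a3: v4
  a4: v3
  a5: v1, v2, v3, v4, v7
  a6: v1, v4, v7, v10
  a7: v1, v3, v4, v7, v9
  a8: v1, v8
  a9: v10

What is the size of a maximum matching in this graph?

A valid assignment of size 9: a1–v5, a2–v2, a3–v4, a4–v3, a5–v1, a6–v7, a7–v9, a8–v8, a9–v10.
All 9 left vertices are matched, so no larger matching exists.

9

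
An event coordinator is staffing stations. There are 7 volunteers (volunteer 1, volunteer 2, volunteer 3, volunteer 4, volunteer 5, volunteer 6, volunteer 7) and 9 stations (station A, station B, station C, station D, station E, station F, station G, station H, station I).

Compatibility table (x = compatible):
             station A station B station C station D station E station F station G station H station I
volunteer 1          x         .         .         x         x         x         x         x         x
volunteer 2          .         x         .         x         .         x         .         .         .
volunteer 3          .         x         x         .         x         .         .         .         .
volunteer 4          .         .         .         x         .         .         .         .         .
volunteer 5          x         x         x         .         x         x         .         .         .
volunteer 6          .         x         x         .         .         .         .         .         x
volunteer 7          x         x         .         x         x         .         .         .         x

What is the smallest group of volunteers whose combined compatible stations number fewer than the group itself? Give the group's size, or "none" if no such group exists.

none

A matching saturating every volunteer exists, for instance volunteer 1→station I, volunteer 2→station F, volunteer 3→station E, volunteer 4→station D, volunteer 5→station A, volunteer 6→station C, volunteer 7→station B.
By Hall's marriage theorem, this means |N(S)| ≥ |S| for every subset S, so no violating subset exists.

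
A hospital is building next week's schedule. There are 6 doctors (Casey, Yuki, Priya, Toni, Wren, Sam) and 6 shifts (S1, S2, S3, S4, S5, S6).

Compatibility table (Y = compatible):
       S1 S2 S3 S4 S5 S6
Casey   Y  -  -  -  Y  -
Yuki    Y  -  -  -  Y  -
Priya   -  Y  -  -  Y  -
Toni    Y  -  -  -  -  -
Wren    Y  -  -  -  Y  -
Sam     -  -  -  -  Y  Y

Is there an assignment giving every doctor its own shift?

No

The set {Casey, Yuki, Toni, Wren} has only 2 neighbours ({S1, S5}), so by Hall's theorem at most 4 of the 6 doctors can be matched.
Hence no matching covers every doctor.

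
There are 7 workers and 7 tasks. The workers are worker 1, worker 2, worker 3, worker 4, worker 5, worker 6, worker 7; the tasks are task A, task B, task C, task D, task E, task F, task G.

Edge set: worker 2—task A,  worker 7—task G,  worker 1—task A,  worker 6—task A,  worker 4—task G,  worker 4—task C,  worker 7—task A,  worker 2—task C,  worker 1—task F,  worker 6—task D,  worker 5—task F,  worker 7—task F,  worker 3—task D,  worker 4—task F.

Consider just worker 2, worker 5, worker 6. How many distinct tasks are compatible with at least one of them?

4

The union of neighbours of {worker 2, worker 5, worker 6} is {task A, task C, task D, task F}, which has 4 elements.
Since |N(S)| = 4 ≥ |S| = 3, Hall's condition holds for this subset.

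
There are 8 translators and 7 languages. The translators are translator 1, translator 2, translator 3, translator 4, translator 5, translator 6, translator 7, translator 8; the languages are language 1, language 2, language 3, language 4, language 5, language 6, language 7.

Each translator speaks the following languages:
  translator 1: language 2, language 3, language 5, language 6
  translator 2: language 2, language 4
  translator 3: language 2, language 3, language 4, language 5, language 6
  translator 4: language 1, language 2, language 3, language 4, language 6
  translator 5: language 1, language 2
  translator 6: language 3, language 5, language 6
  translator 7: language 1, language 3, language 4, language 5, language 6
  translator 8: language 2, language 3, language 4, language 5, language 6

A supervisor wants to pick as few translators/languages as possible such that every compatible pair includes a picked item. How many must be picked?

The 6 edges translator 1–language 5, translator 2–language 4, translator 3–language 3, translator 4–language 2, translator 5–language 1, translator 6–language 6 form a matching, so any vertex cover needs at least 6 vertices (one per matched edge).
Conversely {language 1, language 2, language 3, language 4, language 5, language 6} meets every edge and has exactly 6 vertices, so 6 is optimal.

6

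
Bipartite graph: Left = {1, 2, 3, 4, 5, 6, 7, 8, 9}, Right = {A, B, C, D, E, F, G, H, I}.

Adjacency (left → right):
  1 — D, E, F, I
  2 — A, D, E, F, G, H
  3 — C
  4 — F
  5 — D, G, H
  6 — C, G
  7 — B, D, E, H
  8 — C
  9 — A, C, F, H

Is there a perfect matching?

The set {3, 8} has only 1 neighbour ({C}), so by Hall's theorem at most 8 of the 9 left vertices can be matched.
Hence no matching covers every left vertex.

No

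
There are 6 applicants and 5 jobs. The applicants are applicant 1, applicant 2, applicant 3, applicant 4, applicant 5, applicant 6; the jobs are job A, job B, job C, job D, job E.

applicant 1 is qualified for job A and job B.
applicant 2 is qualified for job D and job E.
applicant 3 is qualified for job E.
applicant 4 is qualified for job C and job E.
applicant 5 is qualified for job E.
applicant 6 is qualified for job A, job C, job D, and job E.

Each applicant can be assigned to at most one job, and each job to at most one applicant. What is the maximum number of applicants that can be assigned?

5

A valid assignment of size 5: applicant 1–job B, applicant 2–job D, applicant 3–job E, applicant 4–job C, applicant 6–job A.
The set {applicant 3, applicant 5} has only 1 neighbour ({job E}), so by Hall's theorem at most 5 of the 6 applicants can be matched.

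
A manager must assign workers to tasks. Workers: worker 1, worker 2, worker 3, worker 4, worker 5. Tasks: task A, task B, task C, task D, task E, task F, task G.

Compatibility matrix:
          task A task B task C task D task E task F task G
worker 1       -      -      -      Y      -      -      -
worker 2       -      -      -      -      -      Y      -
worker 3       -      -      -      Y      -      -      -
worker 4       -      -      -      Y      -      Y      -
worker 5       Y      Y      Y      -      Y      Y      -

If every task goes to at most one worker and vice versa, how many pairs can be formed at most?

One maximum matching: worker 1–task D, worker 2–task F, worker 5–task A.
The set {worker 1, worker 2, worker 3, worker 4} has only 2 neighbours ({task D, task F}), so by Hall's theorem at most 3 of the 5 workers can be matched.

3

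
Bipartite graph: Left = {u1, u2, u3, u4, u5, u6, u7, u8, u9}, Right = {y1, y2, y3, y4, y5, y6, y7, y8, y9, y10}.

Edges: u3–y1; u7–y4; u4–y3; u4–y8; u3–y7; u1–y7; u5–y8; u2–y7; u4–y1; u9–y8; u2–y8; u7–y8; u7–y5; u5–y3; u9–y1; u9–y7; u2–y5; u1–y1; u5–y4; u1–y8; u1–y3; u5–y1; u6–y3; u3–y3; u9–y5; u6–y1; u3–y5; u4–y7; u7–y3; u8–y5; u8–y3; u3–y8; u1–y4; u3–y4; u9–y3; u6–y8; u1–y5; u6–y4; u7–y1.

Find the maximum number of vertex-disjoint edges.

6

For example, pair u1-y5, u2-y8, u3-y4, u4-y7, u5-y1, u6-y3.
The set {u1, u2, u3, u4, u5, u6, u7, u8, u9} has only 6 neighbours ({y1, y3, y4, y5, y7, y8}), so by Hall's theorem at most 6 of the 9 left vertices can be matched.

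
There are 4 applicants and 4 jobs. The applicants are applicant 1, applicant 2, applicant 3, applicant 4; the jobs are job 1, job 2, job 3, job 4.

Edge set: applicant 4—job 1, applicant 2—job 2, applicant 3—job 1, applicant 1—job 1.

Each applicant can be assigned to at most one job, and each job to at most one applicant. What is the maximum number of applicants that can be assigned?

For example, pair applicant 1–job 1, applicant 2–job 2.
The set {applicant 1, applicant 3, applicant 4} has only 1 neighbour ({job 1}), so by Hall's theorem at most 2 of the 4 applicants can be matched.

2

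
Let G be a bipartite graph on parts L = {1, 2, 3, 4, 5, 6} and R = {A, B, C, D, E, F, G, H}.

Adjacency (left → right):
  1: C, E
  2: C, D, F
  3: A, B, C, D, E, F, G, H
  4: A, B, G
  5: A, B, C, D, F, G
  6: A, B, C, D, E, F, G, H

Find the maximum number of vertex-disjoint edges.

For example, pair 1-C, 2-F, 3-E, 4-B, 5-A, 6-G.
All 6 left vertices are matched, so no larger matching exists.

6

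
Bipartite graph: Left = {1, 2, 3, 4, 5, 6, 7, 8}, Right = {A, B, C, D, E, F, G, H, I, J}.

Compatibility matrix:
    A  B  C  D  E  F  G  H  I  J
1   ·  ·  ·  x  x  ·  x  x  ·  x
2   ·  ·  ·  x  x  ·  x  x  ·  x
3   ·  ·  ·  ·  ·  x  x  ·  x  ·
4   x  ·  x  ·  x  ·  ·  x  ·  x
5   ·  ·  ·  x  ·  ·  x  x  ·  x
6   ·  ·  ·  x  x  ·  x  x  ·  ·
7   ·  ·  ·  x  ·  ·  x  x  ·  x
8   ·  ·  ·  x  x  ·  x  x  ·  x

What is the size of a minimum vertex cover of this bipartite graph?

7

A maximum matching has 7 edges (e.g. 1–G, 2–E, 3–F, 4–A, 5–H, 6–D, 7–J).
By König's theorem the minimum vertex cover has the same size. One such cover is {3, 4, D, E, G, H, J}.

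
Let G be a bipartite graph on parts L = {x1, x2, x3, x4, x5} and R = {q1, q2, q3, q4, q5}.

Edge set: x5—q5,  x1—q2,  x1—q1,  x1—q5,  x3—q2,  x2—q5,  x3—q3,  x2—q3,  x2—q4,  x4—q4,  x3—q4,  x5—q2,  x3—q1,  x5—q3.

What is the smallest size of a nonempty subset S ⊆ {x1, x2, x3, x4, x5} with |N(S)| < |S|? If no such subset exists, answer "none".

none

A matching saturating every left vertex exists, for instance x1→q5, x2→q3, x3→q1, x4→q4, x5→q2.
By Hall's marriage theorem, this means |N(S)| ≥ |S| for every subset S, so no violating subset exists.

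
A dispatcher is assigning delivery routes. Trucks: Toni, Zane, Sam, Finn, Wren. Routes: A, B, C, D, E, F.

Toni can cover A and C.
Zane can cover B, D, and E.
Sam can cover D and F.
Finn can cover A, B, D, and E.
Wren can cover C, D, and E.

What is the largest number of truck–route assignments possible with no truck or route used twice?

5

For example, pair Toni-C, Zane-B, Sam-F, Finn-D, Wren-E.
All 5 trucks are matched, so no larger matching exists.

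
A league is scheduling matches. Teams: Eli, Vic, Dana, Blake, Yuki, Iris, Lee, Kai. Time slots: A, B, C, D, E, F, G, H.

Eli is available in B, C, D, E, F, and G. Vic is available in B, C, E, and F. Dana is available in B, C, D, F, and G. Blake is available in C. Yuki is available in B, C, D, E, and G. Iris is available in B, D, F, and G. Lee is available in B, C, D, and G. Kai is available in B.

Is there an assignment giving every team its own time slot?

No

The set {Eli, Vic, Dana, Blake, Yuki, Iris, Lee, Kai} has only 6 neighbours ({B, C, D, E, F, G}), so by Hall's theorem at most 6 of the 8 teams can be matched.
Hence no matching covers every team.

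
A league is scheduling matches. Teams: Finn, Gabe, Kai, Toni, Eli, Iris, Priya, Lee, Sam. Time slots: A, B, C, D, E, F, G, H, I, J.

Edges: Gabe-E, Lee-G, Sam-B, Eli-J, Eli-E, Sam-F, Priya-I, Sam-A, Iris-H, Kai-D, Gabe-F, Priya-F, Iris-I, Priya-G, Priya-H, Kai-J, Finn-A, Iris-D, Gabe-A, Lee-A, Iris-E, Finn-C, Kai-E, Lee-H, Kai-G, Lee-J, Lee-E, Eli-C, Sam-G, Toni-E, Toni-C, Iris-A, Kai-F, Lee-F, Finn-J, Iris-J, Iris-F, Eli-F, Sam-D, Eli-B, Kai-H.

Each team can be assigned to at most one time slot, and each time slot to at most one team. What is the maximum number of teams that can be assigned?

For example, pair Finn–A, Gabe–E, Kai–D, Toni–C, Eli–J, Iris–I, Priya–F, Lee–H, Sam–G.
This saturates every team, so 9 is the maximum.

9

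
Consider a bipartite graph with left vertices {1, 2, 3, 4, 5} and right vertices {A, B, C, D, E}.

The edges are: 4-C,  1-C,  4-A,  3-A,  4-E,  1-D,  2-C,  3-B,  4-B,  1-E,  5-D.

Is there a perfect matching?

For example, pair 1→E, 2→C, 3→A, 4→B, 5→D.
All 5 left vertices are covered.

Yes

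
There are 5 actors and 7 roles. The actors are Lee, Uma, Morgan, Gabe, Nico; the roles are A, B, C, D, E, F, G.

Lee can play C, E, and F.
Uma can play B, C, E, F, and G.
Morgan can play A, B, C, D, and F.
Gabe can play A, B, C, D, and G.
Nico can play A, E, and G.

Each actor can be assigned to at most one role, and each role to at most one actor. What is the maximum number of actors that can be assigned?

5

One maximum matching: Lee–C, Uma–G, Morgan–B, Gabe–A, Nico–E.
This saturates every actor, so 5 is the maximum.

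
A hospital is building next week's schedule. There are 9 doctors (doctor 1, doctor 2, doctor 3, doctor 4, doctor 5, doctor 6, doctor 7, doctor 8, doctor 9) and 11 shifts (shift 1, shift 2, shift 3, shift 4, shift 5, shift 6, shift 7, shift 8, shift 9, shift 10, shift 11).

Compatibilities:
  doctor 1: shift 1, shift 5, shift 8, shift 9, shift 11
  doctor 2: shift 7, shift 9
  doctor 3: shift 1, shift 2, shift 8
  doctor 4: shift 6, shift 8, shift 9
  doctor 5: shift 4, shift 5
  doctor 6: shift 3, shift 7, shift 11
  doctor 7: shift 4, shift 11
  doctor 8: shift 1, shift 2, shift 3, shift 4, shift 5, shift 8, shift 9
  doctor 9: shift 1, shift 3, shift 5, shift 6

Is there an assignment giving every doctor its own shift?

A valid assignment of size 9: doctor 1–shift 5, doctor 2–shift 9, doctor 3–shift 1, doctor 4–shift 8, doctor 5–shift 4, doctor 6–shift 7, doctor 7–shift 11, doctor 8–shift 2, doctor 9–shift 6.
All 9 doctors are covered.

Yes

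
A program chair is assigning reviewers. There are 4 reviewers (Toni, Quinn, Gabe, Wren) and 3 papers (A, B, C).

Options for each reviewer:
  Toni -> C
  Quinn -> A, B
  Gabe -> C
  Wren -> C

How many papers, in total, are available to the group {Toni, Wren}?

1

The union of neighbours of {Toni, Wren} is {C}, which has 1 element.
Since |N(S)| = 1 < |S| = 2, Hall's condition fails for this subset.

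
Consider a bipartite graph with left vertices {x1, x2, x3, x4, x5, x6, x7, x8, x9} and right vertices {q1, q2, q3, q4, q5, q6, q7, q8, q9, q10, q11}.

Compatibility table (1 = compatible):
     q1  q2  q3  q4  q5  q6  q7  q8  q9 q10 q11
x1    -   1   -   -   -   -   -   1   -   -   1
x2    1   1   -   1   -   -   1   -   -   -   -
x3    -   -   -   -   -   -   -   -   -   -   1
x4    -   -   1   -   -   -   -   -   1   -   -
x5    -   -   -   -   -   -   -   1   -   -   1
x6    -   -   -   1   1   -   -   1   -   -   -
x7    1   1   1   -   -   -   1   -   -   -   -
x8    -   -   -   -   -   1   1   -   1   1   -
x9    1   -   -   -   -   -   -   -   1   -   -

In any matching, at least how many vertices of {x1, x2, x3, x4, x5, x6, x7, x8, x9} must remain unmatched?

A valid assignment of size 9: x1→q2, x2→q4, x3→q11, x4→q3, x5→q8, x6→q5, x7→q7, x8→q10, x9→q9.
All 9 left vertices are matched, so no larger matching exists.
That matches 9 of the 9, leaving 0 unmatched; no matching can do better.

0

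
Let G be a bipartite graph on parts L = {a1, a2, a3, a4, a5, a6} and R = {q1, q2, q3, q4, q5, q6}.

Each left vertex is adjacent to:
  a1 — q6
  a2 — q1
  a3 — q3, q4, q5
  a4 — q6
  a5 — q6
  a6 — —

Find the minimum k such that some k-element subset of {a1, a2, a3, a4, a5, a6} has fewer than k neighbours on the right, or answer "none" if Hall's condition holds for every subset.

1

Take S = {a6}. Its neighbourhood is {}, so |N(S)| = 0 < |S| = 1.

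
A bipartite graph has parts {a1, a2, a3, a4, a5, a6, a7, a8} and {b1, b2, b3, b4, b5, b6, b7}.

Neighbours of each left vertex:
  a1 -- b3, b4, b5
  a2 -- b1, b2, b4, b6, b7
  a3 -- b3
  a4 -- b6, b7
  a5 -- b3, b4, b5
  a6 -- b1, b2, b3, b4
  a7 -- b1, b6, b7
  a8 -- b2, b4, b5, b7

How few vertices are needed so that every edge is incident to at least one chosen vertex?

A maximum matching has 7 edges (e.g. a1–b5, a2–b1, a3–b3, a4–b7, a5–b4, a6–b2, a7–b6).
By König's theorem the minimum vertex cover has the same size. One such cover is {b1, b2, b3, b4, b5, b6, b7}.

7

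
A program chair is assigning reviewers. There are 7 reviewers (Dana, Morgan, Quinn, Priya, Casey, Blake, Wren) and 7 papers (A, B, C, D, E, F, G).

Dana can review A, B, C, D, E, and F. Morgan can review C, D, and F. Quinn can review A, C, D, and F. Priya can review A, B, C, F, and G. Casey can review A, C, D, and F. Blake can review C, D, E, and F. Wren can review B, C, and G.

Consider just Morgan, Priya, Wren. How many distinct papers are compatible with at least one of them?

6

The union of neighbours of {Morgan, Priya, Wren} is {A, B, C, D, F, G}, which has 6 elements.
Since |N(S)| = 6 ≥ |S| = 3, Hall's condition holds for this subset.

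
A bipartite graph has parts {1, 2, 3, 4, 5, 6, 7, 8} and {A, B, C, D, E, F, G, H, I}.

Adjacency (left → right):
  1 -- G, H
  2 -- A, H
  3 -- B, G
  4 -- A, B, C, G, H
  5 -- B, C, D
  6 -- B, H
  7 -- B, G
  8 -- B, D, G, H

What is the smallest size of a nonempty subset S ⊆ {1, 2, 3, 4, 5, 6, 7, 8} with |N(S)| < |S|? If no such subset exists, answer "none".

4

Take S = {1, 3, 6, 7}. Its neighbourhood is {B, G, H}, so |N(S)| = 3 < |S| = 4.
Every subset of size less than 4 has at least as many neighbours as members, so 4 is the minimum.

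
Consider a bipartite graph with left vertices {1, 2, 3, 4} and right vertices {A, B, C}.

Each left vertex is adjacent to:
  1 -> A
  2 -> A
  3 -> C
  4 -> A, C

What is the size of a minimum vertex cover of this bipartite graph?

2

A maximum matching has 2 edges (e.g. 1–A, 3–C).
By König's theorem the minimum vertex cover has the same size. One such cover is {A, C}.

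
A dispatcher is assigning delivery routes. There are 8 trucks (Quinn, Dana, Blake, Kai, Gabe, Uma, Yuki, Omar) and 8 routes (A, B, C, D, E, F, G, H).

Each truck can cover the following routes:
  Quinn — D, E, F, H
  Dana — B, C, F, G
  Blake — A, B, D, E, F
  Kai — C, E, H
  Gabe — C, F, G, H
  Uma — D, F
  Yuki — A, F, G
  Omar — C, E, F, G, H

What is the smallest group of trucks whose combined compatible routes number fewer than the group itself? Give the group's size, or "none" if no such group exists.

none

A matching saturating every truck exists, for instance Quinn→H, Dana→B, Blake→A, Kai→E, Gabe→C, Uma→D, Yuki→F, Omar→G.
By Hall's marriage theorem, this means |N(S)| ≥ |S| for every subset S, so no violating subset exists.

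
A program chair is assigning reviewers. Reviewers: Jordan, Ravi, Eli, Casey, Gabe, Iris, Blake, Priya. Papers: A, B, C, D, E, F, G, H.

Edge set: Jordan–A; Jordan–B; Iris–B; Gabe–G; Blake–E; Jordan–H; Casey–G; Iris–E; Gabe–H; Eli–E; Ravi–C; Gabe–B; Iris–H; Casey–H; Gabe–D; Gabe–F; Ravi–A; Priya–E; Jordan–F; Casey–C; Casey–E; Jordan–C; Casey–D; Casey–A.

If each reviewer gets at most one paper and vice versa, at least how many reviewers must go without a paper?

One maximum matching: Jordan→H, Ravi→C, Eli→E, Casey→A, Gabe→G, Iris→B.
The set {Eli, Blake, Priya} has only 1 neighbour ({E}), so by Hall's theorem at most 6 of the 8 reviewers can be matched.
That matches 6 of the 8, leaving 2 unmatched; no matching can do better.

2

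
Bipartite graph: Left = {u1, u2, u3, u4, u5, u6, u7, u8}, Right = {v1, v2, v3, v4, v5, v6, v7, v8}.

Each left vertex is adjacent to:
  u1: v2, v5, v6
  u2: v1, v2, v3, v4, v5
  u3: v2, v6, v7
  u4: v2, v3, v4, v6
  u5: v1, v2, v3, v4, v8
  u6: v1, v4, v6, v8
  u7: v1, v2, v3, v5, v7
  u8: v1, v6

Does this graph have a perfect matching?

A valid assignment of size 8: u1→v5, u2→v3, u3→v7, u4→v2, u5→v8, u6→v4, u7→v1, u8→v6.
All 8 left vertices are covered.

Yes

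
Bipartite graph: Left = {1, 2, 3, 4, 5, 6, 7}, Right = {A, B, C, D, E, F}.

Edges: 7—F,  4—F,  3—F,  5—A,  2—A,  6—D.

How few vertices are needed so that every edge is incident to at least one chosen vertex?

3

A maximum matching has 3 edges (e.g. 2–A, 3–F, 6–D).
By König's theorem the minimum vertex cover has the same size. One such cover is {6, A, F}.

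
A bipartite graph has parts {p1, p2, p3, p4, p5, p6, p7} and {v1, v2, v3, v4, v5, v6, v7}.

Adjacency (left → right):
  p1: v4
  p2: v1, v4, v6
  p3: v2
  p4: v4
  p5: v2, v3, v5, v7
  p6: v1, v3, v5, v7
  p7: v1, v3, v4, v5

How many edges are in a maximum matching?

6

A valid assignment of size 6: p1→v4, p2→v6, p3→v2, p5→v3, p6→v7, p7→v1.
The set {p1, p4} has only 1 neighbour ({v4}), so by Hall's theorem at most 6 of the 7 left vertices can be matched.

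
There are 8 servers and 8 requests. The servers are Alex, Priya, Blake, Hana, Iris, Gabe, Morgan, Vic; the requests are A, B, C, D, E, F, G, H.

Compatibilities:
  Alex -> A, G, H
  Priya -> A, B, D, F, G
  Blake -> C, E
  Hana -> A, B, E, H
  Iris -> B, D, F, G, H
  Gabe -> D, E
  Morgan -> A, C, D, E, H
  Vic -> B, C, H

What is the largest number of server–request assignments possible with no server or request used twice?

8

For example, pair Alex→H, Priya→F, Blake→C, Hana→E, Iris→G, Gabe→D, Morgan→A, Vic→B.
This saturates every server, so 8 is the maximum.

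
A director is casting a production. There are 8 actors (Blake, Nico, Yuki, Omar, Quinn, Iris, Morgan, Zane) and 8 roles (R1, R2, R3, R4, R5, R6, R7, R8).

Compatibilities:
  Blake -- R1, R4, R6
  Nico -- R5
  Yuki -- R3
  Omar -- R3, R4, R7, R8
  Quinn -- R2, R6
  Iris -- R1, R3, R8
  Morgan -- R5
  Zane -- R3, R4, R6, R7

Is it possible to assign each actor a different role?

No

The set {Nico, Morgan} has only 1 neighbour ({R5}), so by Hall's theorem at most 7 of the 8 actors can be matched.
Hence no matching covers every actor.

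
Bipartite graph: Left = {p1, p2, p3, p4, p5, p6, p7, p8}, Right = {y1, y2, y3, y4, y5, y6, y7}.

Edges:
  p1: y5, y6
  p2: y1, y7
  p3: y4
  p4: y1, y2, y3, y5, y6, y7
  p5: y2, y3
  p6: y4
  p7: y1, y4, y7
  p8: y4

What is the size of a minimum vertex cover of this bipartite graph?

{p1, p2, p4, p5, p7, y4} is a vertex cover of size 6: every edge has an endpoint in this set.
No smaller cover exists because p1–y5, p2–y1, p3–y4, p4–y6, p5–y3, p7–y7 is a matching of size 6, and a cover must include an endpoint of each of these disjoint edges (König's theorem).

6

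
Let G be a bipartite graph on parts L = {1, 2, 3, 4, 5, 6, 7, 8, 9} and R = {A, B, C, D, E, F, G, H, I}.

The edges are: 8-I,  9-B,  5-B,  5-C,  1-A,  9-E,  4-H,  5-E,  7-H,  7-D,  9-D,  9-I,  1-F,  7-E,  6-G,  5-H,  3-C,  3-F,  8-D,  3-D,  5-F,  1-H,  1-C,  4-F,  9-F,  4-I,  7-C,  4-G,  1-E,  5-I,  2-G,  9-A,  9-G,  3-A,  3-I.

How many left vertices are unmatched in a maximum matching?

1

For example, pair 1–C, 2–G, 3–F, 4–H, 5–E, 7–D, 8–I, 9–A.
The set {2, 6} has only 1 neighbour ({G}), so by Hall's theorem at most 8 of the 9 left vertices can be matched.
That matches 8 of the 9, leaving 1 unmatched; no matching can do better.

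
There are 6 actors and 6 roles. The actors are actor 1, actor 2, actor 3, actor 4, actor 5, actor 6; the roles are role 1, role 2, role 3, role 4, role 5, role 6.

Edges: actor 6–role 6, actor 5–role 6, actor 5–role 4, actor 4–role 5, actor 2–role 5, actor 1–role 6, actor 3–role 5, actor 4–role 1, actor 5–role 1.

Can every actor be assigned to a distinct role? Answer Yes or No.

The set {actor 1, actor 2, actor 3, actor 6} has only 2 neighbours ({role 5, role 6}), so by Hall's theorem at most 4 of the 6 actors can be matched.
Hence no matching covers every actor.

No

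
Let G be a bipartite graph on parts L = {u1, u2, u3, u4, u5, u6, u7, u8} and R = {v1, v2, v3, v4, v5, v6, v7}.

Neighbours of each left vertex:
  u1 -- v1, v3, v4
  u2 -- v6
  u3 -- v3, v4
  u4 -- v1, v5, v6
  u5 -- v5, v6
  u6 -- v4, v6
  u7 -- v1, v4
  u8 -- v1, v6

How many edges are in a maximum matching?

5

One maximum matching: u1→v4, u2→v6, u3→v3, u4→v1, u5→v5.
The set {u1, u2, u3, u4, u5, u6, u7, u8} has only 5 neighbours ({v1, v3, v4, v5, v6}), so by Hall's theorem at most 5 of the 8 left vertices can be matched.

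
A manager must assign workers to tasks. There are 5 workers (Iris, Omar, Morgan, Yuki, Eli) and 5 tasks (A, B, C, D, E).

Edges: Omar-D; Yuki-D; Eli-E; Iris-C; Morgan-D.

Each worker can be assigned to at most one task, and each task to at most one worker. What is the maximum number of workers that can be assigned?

For example, pair Iris–C, Omar–D, Eli–E.
The set {Omar, Morgan, Yuki} has only 1 neighbour ({D}), so by Hall's theorem at most 3 of the 5 workers can be matched.

3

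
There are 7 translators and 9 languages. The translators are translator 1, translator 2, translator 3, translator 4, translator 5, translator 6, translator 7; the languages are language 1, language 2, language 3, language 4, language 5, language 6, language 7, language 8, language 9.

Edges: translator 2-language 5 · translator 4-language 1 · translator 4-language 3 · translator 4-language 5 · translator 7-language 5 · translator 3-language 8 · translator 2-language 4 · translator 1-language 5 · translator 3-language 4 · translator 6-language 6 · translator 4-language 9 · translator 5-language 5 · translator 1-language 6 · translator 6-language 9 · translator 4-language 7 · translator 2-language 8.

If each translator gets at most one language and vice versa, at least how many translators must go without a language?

1

One maximum matching: translator 1–language 6, translator 2–language 4, translator 3–language 8, translator 4–language 7, translator 5–language 5, translator 6–language 9.
The set {translator 5, translator 7} has only 1 neighbour ({language 5}), so by Hall's theorem at most 6 of the 7 translators can be matched.
That matches 6 of the 7, leaving 1 unmatched; no matching can do better.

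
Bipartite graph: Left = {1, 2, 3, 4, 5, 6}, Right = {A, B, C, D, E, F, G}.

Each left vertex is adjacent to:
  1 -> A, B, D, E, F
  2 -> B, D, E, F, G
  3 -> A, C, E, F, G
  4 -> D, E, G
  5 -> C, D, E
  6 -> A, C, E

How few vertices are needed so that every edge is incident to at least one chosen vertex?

{1, 2, 3, 4, 5, 6} is a vertex cover of size 6: every edge has an endpoint in this set.
No smaller cover exists because 1–B, 2–G, 3–A, 4–D, 5–C, 6–E is a matching of size 6, and a cover must include an endpoint of each of these disjoint edges (König's theorem).

6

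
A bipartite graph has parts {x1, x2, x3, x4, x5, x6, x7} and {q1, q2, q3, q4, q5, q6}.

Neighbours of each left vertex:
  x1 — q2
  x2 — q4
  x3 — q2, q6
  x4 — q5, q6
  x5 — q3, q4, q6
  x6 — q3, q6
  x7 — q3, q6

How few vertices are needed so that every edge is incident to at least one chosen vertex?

5

{x4, q2, q3, q4, q6} is a vertex cover of size 5: every edge has an endpoint in this set.
No smaller cover exists because x1–q2, x2–q4, x3–q6, x4–q5, x5–q3 is a matching of size 5, and a cover must include an endpoint of each of these disjoint edges (König's theorem).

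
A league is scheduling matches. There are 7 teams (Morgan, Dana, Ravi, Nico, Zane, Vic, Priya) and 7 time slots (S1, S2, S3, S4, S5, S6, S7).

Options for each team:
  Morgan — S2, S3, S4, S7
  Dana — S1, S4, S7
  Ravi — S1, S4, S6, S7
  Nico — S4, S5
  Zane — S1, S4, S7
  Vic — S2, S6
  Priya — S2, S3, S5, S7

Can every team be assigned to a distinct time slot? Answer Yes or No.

Yes

For example, pair Morgan–S3, Dana–S1, Ravi–S4, Nico–S5, Zane–S7, Vic–S6, Priya–S2.
Every team is matched, so this is a perfect matching.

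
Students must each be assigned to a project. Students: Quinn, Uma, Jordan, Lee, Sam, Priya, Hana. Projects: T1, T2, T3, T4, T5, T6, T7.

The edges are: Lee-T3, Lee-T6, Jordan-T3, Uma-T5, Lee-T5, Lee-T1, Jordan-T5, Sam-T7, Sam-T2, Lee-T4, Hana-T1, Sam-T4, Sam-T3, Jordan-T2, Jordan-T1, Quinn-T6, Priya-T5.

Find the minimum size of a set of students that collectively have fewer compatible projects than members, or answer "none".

Take S = {Uma, Priya}. Its neighbourhood is {T5}, so |N(S)| = 1 < |S| = 2.
No single vertex violates Hall's condition since each has at least one neighbour, so 2 is the minimum.

2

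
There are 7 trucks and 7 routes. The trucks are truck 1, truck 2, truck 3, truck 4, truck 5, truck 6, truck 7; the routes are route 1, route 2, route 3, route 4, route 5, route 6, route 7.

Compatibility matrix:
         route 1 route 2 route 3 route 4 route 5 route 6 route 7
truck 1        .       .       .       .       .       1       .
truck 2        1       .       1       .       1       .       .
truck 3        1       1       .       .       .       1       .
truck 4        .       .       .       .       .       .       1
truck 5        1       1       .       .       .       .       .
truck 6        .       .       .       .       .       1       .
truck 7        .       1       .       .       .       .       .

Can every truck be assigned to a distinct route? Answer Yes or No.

No

The set {truck 1, truck 3, truck 5, truck 6, truck 7} has only 3 neighbours ({route 1, route 2, route 6}), so by Hall's theorem at most 5 of the 7 trucks can be matched.
Hence no matching covers every truck.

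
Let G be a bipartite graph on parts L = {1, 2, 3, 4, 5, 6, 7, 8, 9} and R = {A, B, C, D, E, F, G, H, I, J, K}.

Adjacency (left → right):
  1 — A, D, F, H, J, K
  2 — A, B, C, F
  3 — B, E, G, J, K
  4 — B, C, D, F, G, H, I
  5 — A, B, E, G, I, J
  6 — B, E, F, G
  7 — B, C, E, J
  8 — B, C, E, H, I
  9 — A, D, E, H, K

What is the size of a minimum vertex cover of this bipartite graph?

The 9 edges 1–F, 2–C, 3–J, 4–G, 5–A, 6–B, 7–E, 8–H, 9–K form a matching, so any vertex cover needs at least 9 vertices (one per matched edge).
Conversely {1, 2, 3, 4, 5, 6, 7, 8, 9} meets every edge and has exactly 9 vertices, so 9 is optimal.

9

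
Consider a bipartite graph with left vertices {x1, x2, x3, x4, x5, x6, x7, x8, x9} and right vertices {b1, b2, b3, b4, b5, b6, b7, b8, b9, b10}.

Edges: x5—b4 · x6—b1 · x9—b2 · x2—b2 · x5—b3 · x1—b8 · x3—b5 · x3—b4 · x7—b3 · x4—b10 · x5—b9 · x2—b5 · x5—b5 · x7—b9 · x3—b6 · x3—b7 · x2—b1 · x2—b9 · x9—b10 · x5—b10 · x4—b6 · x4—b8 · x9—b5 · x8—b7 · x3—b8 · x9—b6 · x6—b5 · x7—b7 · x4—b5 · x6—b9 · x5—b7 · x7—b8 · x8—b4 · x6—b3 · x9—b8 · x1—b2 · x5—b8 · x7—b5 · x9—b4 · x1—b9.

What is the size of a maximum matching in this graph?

A valid assignment of size 9: x1-b2, x2-b9, x3-b6, x4-b8, x5-b10, x6-b3, x7-b7, x8-b4, x9-b5.
All 9 left vertices are matched, so no larger matching exists.

9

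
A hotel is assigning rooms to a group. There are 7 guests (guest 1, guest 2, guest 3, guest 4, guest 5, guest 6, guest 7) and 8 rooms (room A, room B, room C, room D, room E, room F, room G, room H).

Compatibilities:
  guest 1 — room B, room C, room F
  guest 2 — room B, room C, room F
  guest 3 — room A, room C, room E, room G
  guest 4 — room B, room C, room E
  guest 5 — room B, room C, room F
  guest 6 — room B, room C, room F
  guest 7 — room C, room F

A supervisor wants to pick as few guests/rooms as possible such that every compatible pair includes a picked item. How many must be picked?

A maximum matching has 5 edges (e.g. guest 1–room C, guest 2–room B, guest 3–room G, guest 4–room E, guest 5–room F).
By König's theorem the minimum vertex cover has the same size. One such cover is {guest 3, guest 4, room B, room C, room F}.

5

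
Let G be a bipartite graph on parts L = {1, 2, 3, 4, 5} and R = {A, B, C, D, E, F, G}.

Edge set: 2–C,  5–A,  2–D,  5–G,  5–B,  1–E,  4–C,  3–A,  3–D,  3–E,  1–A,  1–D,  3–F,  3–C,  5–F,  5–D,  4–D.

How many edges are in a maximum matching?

5

For example, pair 1→E, 2→D, 3→A, 4→C, 5→G.
This saturates every left vertex, so 5 is the maximum.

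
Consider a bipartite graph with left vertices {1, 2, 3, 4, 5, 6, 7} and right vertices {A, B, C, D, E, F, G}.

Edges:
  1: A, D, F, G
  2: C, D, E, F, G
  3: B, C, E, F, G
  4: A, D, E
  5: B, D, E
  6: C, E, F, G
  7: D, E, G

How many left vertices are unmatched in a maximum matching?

0

A valid assignment of size 7: 1-F, 2-G, 3-B, 4-A, 5-D, 6-C, 7-E.
All 7 left vertices are matched, so no larger matching exists.
That matches 7 of the 7, leaving 0 unmatched; no matching can do better.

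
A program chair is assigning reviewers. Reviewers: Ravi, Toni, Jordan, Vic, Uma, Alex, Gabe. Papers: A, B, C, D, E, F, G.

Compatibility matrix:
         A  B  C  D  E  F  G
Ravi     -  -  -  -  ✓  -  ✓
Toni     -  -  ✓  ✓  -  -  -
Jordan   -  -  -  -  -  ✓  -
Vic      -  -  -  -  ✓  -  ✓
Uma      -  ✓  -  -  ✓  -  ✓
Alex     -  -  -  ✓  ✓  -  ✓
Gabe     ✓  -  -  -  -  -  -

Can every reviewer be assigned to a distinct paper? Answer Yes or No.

A valid assignment of size 7: Ravi→G, Toni→C, Jordan→F, Vic→E, Uma→B, Alex→D, Gabe→A.
Every reviewer is matched, so this is a perfect matching.

Yes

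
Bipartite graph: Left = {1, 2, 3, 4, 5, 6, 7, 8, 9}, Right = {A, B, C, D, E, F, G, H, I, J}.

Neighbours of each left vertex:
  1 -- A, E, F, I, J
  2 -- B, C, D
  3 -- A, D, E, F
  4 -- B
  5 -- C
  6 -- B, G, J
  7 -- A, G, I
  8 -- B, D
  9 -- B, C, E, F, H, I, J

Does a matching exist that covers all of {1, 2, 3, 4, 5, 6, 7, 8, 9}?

The set {2, 4, 5, 8} has only 3 neighbours ({B, C, D}), so by Hall's theorem at most 8 of the 9 left vertices can be matched.
Hence no matching covers every left vertex.

No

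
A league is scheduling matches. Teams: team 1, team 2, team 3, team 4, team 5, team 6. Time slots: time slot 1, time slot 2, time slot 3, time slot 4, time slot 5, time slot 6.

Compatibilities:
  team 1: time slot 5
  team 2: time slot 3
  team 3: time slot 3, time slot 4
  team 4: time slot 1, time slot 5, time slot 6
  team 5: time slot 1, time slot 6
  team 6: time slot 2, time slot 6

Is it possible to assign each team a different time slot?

One maximum matching: team 1-time slot 5, team 2-time slot 3, team 3-time slot 4, team 4-time slot 1, team 5-time slot 6, team 6-time slot 2.
All 6 teams are covered.

Yes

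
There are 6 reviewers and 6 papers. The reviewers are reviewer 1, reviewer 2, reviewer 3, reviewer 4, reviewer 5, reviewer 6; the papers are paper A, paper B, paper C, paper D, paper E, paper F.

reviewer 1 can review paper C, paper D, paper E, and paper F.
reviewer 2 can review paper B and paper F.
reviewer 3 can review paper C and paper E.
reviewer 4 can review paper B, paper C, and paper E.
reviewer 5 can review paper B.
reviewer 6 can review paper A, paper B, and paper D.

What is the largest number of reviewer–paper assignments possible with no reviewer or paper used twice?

6

For example, pair reviewer 1-paper D, reviewer 2-paper F, reviewer 3-paper C, reviewer 4-paper E, reviewer 5-paper B, reviewer 6-paper A.
This saturates every reviewer, so 6 is the maximum.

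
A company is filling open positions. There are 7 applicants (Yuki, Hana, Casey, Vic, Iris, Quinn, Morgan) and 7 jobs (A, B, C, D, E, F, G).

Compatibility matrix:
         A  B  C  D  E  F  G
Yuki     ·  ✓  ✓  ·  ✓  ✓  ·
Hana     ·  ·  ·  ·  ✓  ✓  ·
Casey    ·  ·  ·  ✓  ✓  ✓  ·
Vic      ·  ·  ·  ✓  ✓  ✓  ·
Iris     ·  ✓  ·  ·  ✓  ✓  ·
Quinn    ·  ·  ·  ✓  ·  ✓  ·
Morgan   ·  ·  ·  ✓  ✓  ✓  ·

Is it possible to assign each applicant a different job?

No

The set {Hana, Casey, Vic, Quinn, Morgan} has only 3 neighbours ({D, E, F}), so by Hall's theorem at most 5 of the 7 applicants can be matched.
Hence no matching covers every applicant.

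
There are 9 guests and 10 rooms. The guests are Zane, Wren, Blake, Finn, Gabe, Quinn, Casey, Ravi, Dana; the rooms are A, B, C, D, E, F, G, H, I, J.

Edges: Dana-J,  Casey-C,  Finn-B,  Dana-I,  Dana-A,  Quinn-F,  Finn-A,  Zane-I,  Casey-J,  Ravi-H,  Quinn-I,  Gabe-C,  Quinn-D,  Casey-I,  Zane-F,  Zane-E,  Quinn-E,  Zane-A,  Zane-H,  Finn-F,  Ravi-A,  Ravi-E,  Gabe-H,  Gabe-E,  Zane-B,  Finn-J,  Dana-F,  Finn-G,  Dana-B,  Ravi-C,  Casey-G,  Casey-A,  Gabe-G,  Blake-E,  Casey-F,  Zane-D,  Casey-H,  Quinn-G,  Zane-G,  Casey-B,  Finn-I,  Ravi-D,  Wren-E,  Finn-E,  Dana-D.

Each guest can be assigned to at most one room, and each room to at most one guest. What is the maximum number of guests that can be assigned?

A valid assignment of size 8: Zane–A, Wren–E, Finn–G, Gabe–C, Quinn–F, Casey–B, Ravi–H, Dana–J.
The set {Wren, Blake} has only 1 neighbour ({E}), so by Hall's theorem at most 8 of the 9 guests can be matched.

8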